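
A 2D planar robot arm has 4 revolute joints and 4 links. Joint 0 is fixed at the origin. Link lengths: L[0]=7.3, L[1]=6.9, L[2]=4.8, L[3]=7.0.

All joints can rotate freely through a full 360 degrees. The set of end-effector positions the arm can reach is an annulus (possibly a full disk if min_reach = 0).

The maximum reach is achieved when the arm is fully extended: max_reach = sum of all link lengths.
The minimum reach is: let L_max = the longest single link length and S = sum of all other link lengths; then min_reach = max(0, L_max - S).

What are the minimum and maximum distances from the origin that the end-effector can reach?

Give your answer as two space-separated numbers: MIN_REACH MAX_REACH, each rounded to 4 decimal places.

Link lengths: [7.3, 6.9, 4.8, 7.0]
max_reach = 7.3 + 6.9 + 4.8 + 7 = 26
L_max = max([7.3, 6.9, 4.8, 7.0]) = 7.3
S (sum of others) = 26 - 7.3 = 18.7
min_reach = max(0, 7.3 - 18.7) = max(0, -11.4) = 0

Answer: 0.0000 26.0000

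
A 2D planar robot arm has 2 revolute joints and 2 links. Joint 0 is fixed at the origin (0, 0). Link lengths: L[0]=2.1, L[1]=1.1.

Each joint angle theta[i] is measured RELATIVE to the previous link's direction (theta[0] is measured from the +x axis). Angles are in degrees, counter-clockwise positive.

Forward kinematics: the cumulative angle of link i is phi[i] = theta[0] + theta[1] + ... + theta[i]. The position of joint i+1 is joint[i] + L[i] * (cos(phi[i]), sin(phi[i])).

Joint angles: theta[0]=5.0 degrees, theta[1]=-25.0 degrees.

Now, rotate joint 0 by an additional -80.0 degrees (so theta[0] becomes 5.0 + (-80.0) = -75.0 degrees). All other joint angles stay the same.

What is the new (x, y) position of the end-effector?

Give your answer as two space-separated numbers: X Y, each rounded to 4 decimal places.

Answer: 0.3525 -3.1117

Derivation:
joint[0] = (0.0000, 0.0000)  (base)
link 0: phi[0] = -75 = -75 deg
  cos(-75 deg) = 0.2588, sin(-75 deg) = -0.9659
  joint[1] = (0.0000, 0.0000) + 2.1 * (0.2588, -0.9659) = (0.0000 + 0.5435, 0.0000 + -2.0284) = (0.5435, -2.0284)
link 1: phi[1] = -75 + -25 = -100 deg
  cos(-100 deg) = -0.1736, sin(-100 deg) = -0.9848
  joint[2] = (0.5435, -2.0284) + 1.1 * (-0.1736, -0.9848) = (0.5435 + -0.1910, -2.0284 + -1.0833) = (0.3525, -3.1117)
End effector: (0.3525, -3.1117)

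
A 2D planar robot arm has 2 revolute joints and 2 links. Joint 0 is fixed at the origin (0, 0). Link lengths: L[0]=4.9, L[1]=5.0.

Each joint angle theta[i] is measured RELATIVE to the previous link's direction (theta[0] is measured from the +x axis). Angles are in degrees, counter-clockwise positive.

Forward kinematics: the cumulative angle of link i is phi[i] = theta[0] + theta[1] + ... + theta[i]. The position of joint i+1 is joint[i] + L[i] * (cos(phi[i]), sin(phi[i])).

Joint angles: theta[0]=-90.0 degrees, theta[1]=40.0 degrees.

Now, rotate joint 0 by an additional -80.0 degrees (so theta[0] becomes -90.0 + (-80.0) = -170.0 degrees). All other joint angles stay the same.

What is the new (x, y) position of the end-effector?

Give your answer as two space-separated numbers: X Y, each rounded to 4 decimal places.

joint[0] = (0.0000, 0.0000)  (base)
link 0: phi[0] = -170 = -170 deg
  cos(-170 deg) = -0.9848, sin(-170 deg) = -0.1736
  joint[1] = (0.0000, 0.0000) + 4.9 * (-0.9848, -0.1736) = (0.0000 + -4.8256, 0.0000 + -0.8509) = (-4.8256, -0.8509)
link 1: phi[1] = -170 + 40 = -130 deg
  cos(-130 deg) = -0.6428, sin(-130 deg) = -0.7660
  joint[2] = (-4.8256, -0.8509) + 5 * (-0.6428, -0.7660) = (-4.8256 + -3.2139, -0.8509 + -3.8302) = (-8.0395, -4.6811)
End effector: (-8.0395, -4.6811)

Answer: -8.0395 -4.6811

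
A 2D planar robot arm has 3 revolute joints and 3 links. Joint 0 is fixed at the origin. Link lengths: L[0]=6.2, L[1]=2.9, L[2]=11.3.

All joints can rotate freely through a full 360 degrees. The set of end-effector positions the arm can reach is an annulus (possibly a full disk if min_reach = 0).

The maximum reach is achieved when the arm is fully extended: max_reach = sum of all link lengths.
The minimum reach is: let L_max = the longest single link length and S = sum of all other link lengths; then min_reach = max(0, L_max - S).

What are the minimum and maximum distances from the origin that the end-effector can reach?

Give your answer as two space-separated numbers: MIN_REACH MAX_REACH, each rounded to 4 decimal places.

Answer: 2.2000 20.4000

Derivation:
Link lengths: [6.2, 2.9, 11.3]
max_reach = 6.2 + 2.9 + 11.3 = 20.4
L_max = max([6.2, 2.9, 11.3]) = 11.3
S (sum of others) = 20.4 - 11.3 = 9.1
min_reach = max(0, 11.3 - 9.1) = max(0, 2.2) = 2.2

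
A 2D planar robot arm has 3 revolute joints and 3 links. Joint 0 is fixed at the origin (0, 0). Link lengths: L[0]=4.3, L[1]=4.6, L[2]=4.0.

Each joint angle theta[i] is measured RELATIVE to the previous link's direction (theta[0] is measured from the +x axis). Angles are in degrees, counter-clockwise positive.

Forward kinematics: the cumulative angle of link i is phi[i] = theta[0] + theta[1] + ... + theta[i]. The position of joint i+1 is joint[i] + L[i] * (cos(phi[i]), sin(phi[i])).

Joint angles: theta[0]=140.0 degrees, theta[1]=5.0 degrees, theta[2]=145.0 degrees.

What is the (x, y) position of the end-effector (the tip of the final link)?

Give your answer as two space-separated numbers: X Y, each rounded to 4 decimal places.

Answer: -5.6940 1.6437

Derivation:
joint[0] = (0.0000, 0.0000)  (base)
link 0: phi[0] = 140 = 140 deg
  cos(140 deg) = -0.7660, sin(140 deg) = 0.6428
  joint[1] = (0.0000, 0.0000) + 4.3 * (-0.7660, 0.6428) = (0.0000 + -3.2940, 0.0000 + 2.7640) = (-3.2940, 2.7640)
link 1: phi[1] = 140 + 5 = 145 deg
  cos(145 deg) = -0.8192, sin(145 deg) = 0.5736
  joint[2] = (-3.2940, 2.7640) + 4.6 * (-0.8192, 0.5736) = (-3.2940 + -3.7681, 2.7640 + 2.6385) = (-7.0621, 5.4024)
link 2: phi[2] = 140 + 5 + 145 = 290 deg
  cos(290 deg) = 0.3420, sin(290 deg) = -0.9397
  joint[3] = (-7.0621, 5.4024) + 4 * (0.3420, -0.9397) = (-7.0621 + 1.3681, 5.4024 + -3.7588) = (-5.6940, 1.6437)
End effector: (-5.6940, 1.6437)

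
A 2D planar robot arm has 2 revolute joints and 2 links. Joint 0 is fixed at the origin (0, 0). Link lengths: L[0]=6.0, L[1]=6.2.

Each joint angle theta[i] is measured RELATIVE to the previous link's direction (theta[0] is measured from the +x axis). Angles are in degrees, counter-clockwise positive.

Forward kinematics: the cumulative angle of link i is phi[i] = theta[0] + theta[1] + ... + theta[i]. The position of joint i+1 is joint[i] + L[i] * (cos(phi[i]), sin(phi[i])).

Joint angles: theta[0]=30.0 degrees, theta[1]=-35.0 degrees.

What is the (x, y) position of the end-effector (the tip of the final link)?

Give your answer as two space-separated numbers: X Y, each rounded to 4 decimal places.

Answer: 11.3726 2.4596

Derivation:
joint[0] = (0.0000, 0.0000)  (base)
link 0: phi[0] = 30 = 30 deg
  cos(30 deg) = 0.8660, sin(30 deg) = 0.5000
  joint[1] = (0.0000, 0.0000) + 6 * (0.8660, 0.5000) = (0.0000 + 5.1962, 0.0000 + 3.0000) = (5.1962, 3.0000)
link 1: phi[1] = 30 + -35 = -5 deg
  cos(-5 deg) = 0.9962, sin(-5 deg) = -0.0872
  joint[2] = (5.1962, 3.0000) + 6.2 * (0.9962, -0.0872) = (5.1962 + 6.1764, 3.0000 + -0.5404) = (11.3726, 2.4596)
End effector: (11.3726, 2.4596)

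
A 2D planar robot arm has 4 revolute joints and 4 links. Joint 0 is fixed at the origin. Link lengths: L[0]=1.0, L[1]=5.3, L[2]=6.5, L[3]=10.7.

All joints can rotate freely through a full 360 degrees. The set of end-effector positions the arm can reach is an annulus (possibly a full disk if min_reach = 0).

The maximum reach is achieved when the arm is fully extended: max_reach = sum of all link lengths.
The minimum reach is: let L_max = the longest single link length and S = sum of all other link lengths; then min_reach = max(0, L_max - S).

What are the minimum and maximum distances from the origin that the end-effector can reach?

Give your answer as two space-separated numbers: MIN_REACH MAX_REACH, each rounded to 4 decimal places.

Link lengths: [1.0, 5.3, 6.5, 10.7]
max_reach = 1 + 5.3 + 6.5 + 10.7 = 23.5
L_max = max([1.0, 5.3, 6.5, 10.7]) = 10.7
S (sum of others) = 23.5 - 10.7 = 12.8
min_reach = max(0, 10.7 - 12.8) = max(0, -2.1) = 0

Answer: 0.0000 23.5000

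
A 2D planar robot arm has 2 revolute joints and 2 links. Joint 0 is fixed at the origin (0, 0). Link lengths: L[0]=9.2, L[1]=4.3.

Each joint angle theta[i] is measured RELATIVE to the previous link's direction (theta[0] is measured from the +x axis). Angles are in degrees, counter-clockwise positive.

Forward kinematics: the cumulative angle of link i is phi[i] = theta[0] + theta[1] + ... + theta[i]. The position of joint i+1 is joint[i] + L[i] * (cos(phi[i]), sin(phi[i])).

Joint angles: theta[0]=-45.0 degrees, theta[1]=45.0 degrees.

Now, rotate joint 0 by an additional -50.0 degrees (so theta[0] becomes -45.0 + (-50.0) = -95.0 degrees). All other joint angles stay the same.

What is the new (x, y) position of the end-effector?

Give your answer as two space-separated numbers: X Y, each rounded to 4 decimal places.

joint[0] = (0.0000, 0.0000)  (base)
link 0: phi[0] = -95 = -95 deg
  cos(-95 deg) = -0.0872, sin(-95 deg) = -0.9962
  joint[1] = (0.0000, 0.0000) + 9.2 * (-0.0872, -0.9962) = (0.0000 + -0.8018, 0.0000 + -9.1650) = (-0.8018, -9.1650)
link 1: phi[1] = -95 + 45 = -50 deg
  cos(-50 deg) = 0.6428, sin(-50 deg) = -0.7660
  joint[2] = (-0.8018, -9.1650) + 4.3 * (0.6428, -0.7660) = (-0.8018 + 2.7640, -9.1650 + -3.2940) = (1.9622, -12.4590)
End effector: (1.9622, -12.4590)

Answer: 1.9622 -12.4590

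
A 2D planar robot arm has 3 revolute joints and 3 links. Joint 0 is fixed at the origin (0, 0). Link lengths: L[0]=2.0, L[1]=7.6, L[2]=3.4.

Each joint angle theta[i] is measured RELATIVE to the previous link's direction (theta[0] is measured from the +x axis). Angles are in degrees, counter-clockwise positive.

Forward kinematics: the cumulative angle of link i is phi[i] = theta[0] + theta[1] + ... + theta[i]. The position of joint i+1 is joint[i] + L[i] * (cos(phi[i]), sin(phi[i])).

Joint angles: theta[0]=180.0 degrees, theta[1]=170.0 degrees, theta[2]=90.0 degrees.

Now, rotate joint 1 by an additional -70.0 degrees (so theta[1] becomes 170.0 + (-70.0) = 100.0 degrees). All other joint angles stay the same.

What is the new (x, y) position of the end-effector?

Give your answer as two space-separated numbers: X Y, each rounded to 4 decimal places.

joint[0] = (0.0000, 0.0000)  (base)
link 0: phi[0] = 180 = 180 deg
  cos(180 deg) = -1.0000, sin(180 deg) = 0.0000
  joint[1] = (0.0000, 0.0000) + 2 * (-1.0000, 0.0000) = (0.0000 + -2.0000, 0.0000 + 0.0000) = (-2.0000, 0.0000)
link 1: phi[1] = 180 + 100 = 280 deg
  cos(280 deg) = 0.1736, sin(280 deg) = -0.9848
  joint[2] = (-2.0000, 0.0000) + 7.6 * (0.1736, -0.9848) = (-2.0000 + 1.3197, 0.0000 + -7.4845) = (-0.6803, -7.4845)
link 2: phi[2] = 180 + 100 + 90 = 370 deg
  cos(370 deg) = 0.9848, sin(370 deg) = 0.1736
  joint[3] = (-0.6803, -7.4845) + 3.4 * (0.9848, 0.1736) = (-0.6803 + 3.3483, -7.4845 + 0.5904) = (2.6681, -6.8941)
End effector: (2.6681, -6.8941)

Answer: 2.6681 -6.8941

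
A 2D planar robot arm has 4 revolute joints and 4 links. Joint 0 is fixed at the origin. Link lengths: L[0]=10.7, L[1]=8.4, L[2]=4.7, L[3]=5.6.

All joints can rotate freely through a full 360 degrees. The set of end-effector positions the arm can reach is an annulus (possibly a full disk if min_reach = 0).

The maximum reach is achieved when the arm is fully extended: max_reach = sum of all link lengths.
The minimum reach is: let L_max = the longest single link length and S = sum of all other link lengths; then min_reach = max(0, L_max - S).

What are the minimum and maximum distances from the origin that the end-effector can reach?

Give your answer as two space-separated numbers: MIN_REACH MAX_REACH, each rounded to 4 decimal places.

Answer: 0.0000 29.4000

Derivation:
Link lengths: [10.7, 8.4, 4.7, 5.6]
max_reach = 10.7 + 8.4 + 4.7 + 5.6 = 29.4
L_max = max([10.7, 8.4, 4.7, 5.6]) = 10.7
S (sum of others) = 29.4 - 10.7 = 18.7
min_reach = max(0, 10.7 - 18.7) = max(0, -8) = 0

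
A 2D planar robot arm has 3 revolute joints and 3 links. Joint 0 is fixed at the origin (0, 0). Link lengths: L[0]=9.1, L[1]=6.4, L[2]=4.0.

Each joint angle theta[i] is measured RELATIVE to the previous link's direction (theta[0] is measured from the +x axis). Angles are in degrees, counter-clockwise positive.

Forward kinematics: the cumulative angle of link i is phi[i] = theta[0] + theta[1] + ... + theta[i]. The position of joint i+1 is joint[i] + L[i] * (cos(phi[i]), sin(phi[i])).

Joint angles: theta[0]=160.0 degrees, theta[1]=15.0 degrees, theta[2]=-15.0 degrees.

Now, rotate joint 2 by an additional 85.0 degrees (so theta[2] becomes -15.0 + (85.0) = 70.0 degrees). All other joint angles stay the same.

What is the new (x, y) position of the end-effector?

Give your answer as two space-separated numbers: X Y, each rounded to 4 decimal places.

joint[0] = (0.0000, 0.0000)  (base)
link 0: phi[0] = 160 = 160 deg
  cos(160 deg) = -0.9397, sin(160 deg) = 0.3420
  joint[1] = (0.0000, 0.0000) + 9.1 * (-0.9397, 0.3420) = (0.0000 + -8.5512, 0.0000 + 3.1124) = (-8.5512, 3.1124)
link 1: phi[1] = 160 + 15 = 175 deg
  cos(175 deg) = -0.9962, sin(175 deg) = 0.0872
  joint[2] = (-8.5512, 3.1124) + 6.4 * (-0.9962, 0.0872) = (-8.5512 + -6.3756, 3.1124 + 0.5578) = (-14.9268, 3.6702)
link 2: phi[2] = 160 + 15 + 70 = 245 deg
  cos(245 deg) = -0.4226, sin(245 deg) = -0.9063
  joint[3] = (-14.9268, 3.6702) + 4 * (-0.4226, -0.9063) = (-14.9268 + -1.6905, 3.6702 + -3.6252) = (-16.6173, 0.0449)
End effector: (-16.6173, 0.0449)

Answer: -16.6173 0.0449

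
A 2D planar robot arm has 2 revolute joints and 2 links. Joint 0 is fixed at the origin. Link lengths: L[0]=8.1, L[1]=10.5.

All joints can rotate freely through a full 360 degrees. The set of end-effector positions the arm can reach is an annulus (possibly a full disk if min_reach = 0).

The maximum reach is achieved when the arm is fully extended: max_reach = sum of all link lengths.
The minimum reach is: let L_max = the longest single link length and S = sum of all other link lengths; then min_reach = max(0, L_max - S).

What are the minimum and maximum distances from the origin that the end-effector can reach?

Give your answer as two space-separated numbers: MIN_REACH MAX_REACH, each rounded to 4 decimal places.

Answer: 2.4000 18.6000

Derivation:
Link lengths: [8.1, 10.5]
max_reach = 8.1 + 10.5 = 18.6
L_max = max([8.1, 10.5]) = 10.5
S (sum of others) = 18.6 - 10.5 = 8.1
min_reach = max(0, 10.5 - 8.1) = max(0, 2.4) = 2.4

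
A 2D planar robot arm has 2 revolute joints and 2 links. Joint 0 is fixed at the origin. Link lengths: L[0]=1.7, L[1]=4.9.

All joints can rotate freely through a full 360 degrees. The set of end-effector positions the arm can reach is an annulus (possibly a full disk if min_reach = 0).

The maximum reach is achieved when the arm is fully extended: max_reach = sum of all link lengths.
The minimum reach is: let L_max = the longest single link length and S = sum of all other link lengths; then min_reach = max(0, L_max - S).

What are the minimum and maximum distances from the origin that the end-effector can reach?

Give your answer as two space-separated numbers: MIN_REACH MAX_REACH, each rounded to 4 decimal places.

Answer: 3.2000 6.6000

Derivation:
Link lengths: [1.7, 4.9]
max_reach = 1.7 + 4.9 = 6.6
L_max = max([1.7, 4.9]) = 4.9
S (sum of others) = 6.6 - 4.9 = 1.7
min_reach = max(0, 4.9 - 1.7) = max(0, 3.2) = 3.2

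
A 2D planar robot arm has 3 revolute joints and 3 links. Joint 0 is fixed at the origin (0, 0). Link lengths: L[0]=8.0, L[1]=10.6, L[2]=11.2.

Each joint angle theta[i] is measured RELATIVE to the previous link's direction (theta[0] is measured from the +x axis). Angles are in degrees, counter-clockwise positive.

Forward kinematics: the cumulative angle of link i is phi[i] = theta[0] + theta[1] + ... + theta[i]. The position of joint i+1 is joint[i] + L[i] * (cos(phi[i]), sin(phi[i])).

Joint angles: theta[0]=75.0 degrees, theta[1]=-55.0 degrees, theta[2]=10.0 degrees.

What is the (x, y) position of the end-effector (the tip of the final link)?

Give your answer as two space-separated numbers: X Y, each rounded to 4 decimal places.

Answer: 21.7308 16.9528

Derivation:
joint[0] = (0.0000, 0.0000)  (base)
link 0: phi[0] = 75 = 75 deg
  cos(75 deg) = 0.2588, sin(75 deg) = 0.9659
  joint[1] = (0.0000, 0.0000) + 8 * (0.2588, 0.9659) = (0.0000 + 2.0706, 0.0000 + 7.7274) = (2.0706, 7.7274)
link 1: phi[1] = 75 + -55 = 20 deg
  cos(20 deg) = 0.9397, sin(20 deg) = 0.3420
  joint[2] = (2.0706, 7.7274) + 10.6 * (0.9397, 0.3420) = (2.0706 + 9.9607, 7.7274 + 3.6254) = (12.0313, 11.3528)
link 2: phi[2] = 75 + -55 + 10 = 30 deg
  cos(30 deg) = 0.8660, sin(30 deg) = 0.5000
  joint[3] = (12.0313, 11.3528) + 11.2 * (0.8660, 0.5000) = (12.0313 + 9.6995, 11.3528 + 5.6000) = (21.7308, 16.9528)
End effector: (21.7308, 16.9528)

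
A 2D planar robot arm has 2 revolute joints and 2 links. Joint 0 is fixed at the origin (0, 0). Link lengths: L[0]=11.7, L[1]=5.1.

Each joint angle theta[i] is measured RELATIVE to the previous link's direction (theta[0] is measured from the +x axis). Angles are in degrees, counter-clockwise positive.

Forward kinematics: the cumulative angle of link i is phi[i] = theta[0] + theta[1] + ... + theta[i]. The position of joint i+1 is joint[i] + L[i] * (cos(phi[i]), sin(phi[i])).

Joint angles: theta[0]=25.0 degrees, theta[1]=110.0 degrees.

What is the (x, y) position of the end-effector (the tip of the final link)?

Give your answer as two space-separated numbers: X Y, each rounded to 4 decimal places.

Answer: 6.9976 8.5509

Derivation:
joint[0] = (0.0000, 0.0000)  (base)
link 0: phi[0] = 25 = 25 deg
  cos(25 deg) = 0.9063, sin(25 deg) = 0.4226
  joint[1] = (0.0000, 0.0000) + 11.7 * (0.9063, 0.4226) = (0.0000 + 10.6038, 0.0000 + 4.9446) = (10.6038, 4.9446)
link 1: phi[1] = 25 + 110 = 135 deg
  cos(135 deg) = -0.7071, sin(135 deg) = 0.7071
  joint[2] = (10.6038, 4.9446) + 5.1 * (-0.7071, 0.7071) = (10.6038 + -3.6062, 4.9446 + 3.6062) = (6.9976, 8.5509)
End effector: (6.9976, 8.5509)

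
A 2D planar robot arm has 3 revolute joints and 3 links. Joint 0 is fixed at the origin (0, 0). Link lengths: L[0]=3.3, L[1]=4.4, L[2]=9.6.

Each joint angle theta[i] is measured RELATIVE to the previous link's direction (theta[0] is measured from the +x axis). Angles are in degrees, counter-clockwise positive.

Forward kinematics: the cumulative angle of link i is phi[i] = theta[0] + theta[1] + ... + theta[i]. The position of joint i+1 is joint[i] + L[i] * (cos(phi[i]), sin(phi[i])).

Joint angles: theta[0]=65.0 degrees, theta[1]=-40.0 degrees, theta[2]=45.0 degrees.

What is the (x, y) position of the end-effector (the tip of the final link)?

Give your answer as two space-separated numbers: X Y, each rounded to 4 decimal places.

Answer: 8.6658 13.8714

Derivation:
joint[0] = (0.0000, 0.0000)  (base)
link 0: phi[0] = 65 = 65 deg
  cos(65 deg) = 0.4226, sin(65 deg) = 0.9063
  joint[1] = (0.0000, 0.0000) + 3.3 * (0.4226, 0.9063) = (0.0000 + 1.3946, 0.0000 + 2.9908) = (1.3946, 2.9908)
link 1: phi[1] = 65 + -40 = 25 deg
  cos(25 deg) = 0.9063, sin(25 deg) = 0.4226
  joint[2] = (1.3946, 2.9908) + 4.4 * (0.9063, 0.4226) = (1.3946 + 3.9878, 2.9908 + 1.8595) = (5.3824, 4.8503)
link 2: phi[2] = 65 + -40 + 45 = 70 deg
  cos(70 deg) = 0.3420, sin(70 deg) = 0.9397
  joint[3] = (5.3824, 4.8503) + 9.6 * (0.3420, 0.9397) = (5.3824 + 3.2834, 4.8503 + 9.0210) = (8.6658, 13.8714)
End effector: (8.6658, 13.8714)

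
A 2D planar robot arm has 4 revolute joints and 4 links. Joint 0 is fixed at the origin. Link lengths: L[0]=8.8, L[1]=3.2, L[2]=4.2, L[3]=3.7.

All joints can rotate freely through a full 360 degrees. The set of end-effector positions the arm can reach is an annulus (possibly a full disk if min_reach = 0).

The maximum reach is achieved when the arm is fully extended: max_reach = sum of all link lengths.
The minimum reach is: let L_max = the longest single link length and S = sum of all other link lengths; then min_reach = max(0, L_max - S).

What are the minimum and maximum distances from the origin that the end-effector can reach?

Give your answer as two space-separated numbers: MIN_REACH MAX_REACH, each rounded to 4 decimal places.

Answer: 0.0000 19.9000

Derivation:
Link lengths: [8.8, 3.2, 4.2, 3.7]
max_reach = 8.8 + 3.2 + 4.2 + 3.7 = 19.9
L_max = max([8.8, 3.2, 4.2, 3.7]) = 8.8
S (sum of others) = 19.9 - 8.8 = 11.1
min_reach = max(0, 8.8 - 11.1) = max(0, -2.3) = 0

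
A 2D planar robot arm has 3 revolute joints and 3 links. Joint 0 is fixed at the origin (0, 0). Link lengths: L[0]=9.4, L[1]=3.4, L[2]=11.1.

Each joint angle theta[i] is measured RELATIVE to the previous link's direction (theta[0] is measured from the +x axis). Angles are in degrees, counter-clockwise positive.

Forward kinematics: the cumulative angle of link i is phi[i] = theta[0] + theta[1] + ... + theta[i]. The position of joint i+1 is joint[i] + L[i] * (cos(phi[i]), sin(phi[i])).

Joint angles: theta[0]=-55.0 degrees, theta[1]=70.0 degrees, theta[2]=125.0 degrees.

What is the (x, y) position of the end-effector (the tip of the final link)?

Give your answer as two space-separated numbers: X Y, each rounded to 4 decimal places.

Answer: 0.1727 0.3149

Derivation:
joint[0] = (0.0000, 0.0000)  (base)
link 0: phi[0] = -55 = -55 deg
  cos(-55 deg) = 0.5736, sin(-55 deg) = -0.8192
  joint[1] = (0.0000, 0.0000) + 9.4 * (0.5736, -0.8192) = (0.0000 + 5.3916, 0.0000 + -7.7000) = (5.3916, -7.7000)
link 1: phi[1] = -55 + 70 = 15 deg
  cos(15 deg) = 0.9659, sin(15 deg) = 0.2588
  joint[2] = (5.3916, -7.7000) + 3.4 * (0.9659, 0.2588) = (5.3916 + 3.2841, -7.7000 + 0.8800) = (8.6758, -6.8200)
link 2: phi[2] = -55 + 70 + 125 = 140 deg
  cos(140 deg) = -0.7660, sin(140 deg) = 0.6428
  joint[3] = (8.6758, -6.8200) + 11.1 * (-0.7660, 0.6428) = (8.6758 + -8.5031, -6.8200 + 7.1349) = (0.1727, 0.3149)
End effector: (0.1727, 0.3149)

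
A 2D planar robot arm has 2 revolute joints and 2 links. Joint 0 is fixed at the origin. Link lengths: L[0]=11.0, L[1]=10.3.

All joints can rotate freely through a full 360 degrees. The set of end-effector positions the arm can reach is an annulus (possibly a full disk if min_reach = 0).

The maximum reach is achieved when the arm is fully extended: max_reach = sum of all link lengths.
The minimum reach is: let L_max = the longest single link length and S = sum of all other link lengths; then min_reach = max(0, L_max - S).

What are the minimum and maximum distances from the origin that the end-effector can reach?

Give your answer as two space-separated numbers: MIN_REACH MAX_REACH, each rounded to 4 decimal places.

Link lengths: [11.0, 10.3]
max_reach = 11 + 10.3 = 21.3
L_max = max([11.0, 10.3]) = 11
S (sum of others) = 21.3 - 11 = 10.3
min_reach = max(0, 11 - 10.3) = max(0, 0.7) = 0.7

Answer: 0.7000 21.3000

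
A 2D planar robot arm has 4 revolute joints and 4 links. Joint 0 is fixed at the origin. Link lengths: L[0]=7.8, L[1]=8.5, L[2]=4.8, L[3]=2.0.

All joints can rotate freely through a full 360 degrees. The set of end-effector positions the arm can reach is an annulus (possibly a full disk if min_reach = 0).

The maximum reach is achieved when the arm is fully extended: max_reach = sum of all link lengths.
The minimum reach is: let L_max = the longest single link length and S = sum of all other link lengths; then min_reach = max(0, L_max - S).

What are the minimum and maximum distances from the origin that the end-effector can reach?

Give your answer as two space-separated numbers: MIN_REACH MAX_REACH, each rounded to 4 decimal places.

Link lengths: [7.8, 8.5, 4.8, 2.0]
max_reach = 7.8 + 8.5 + 4.8 + 2 = 23.1
L_max = max([7.8, 8.5, 4.8, 2.0]) = 8.5
S (sum of others) = 23.1 - 8.5 = 14.6
min_reach = max(0, 8.5 - 14.6) = max(0, -6.1) = 0

Answer: 0.0000 23.1000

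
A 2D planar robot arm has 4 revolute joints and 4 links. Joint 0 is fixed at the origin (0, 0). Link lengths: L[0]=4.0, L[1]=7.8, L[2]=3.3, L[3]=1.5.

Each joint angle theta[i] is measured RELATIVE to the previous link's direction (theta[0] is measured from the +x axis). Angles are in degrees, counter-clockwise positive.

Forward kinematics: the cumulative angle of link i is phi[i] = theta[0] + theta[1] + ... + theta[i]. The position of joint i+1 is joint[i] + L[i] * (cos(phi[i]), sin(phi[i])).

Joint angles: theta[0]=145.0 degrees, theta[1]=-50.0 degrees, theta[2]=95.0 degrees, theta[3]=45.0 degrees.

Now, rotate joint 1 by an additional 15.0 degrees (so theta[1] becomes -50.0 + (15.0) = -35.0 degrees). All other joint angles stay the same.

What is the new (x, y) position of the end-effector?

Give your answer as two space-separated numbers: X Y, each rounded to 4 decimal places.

Answer: -9.4482 6.8197

Derivation:
joint[0] = (0.0000, 0.0000)  (base)
link 0: phi[0] = 145 = 145 deg
  cos(145 deg) = -0.8192, sin(145 deg) = 0.5736
  joint[1] = (0.0000, 0.0000) + 4 * (-0.8192, 0.5736) = (0.0000 + -3.2766, 0.0000 + 2.2943) = (-3.2766, 2.2943)
link 1: phi[1] = 145 + -35 = 110 deg
  cos(110 deg) = -0.3420, sin(110 deg) = 0.9397
  joint[2] = (-3.2766, 2.2943) + 7.8 * (-0.3420, 0.9397) = (-3.2766 + -2.6678, 2.2943 + 7.3296) = (-5.9444, 9.6239)
link 2: phi[2] = 145 + -35 + 95 = 205 deg
  cos(205 deg) = -0.9063, sin(205 deg) = -0.4226
  joint[3] = (-5.9444, 9.6239) + 3.3 * (-0.9063, -0.4226) = (-5.9444 + -2.9908, 9.6239 + -1.3946) = (-8.9352, 8.2293)
link 3: phi[3] = 145 + -35 + 95 + 45 = 250 deg
  cos(250 deg) = -0.3420, sin(250 deg) = -0.9397
  joint[4] = (-8.9352, 8.2293) + 1.5 * (-0.3420, -0.9397) = (-8.9352 + -0.5130, 8.2293 + -1.4095) = (-9.4482, 6.8197)
End effector: (-9.4482, 6.8197)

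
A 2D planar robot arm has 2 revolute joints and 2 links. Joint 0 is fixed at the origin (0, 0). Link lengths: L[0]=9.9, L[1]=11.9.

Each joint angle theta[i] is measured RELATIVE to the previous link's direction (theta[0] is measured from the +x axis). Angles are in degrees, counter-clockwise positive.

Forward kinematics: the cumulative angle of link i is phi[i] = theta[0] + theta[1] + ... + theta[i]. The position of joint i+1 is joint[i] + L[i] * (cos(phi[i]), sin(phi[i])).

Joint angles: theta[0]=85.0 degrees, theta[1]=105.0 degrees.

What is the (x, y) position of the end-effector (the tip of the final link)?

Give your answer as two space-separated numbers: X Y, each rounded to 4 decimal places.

joint[0] = (0.0000, 0.0000)  (base)
link 0: phi[0] = 85 = 85 deg
  cos(85 deg) = 0.0872, sin(85 deg) = 0.9962
  joint[1] = (0.0000, 0.0000) + 9.9 * (0.0872, 0.9962) = (0.0000 + 0.8628, 0.0000 + 9.8623) = (0.8628, 9.8623)
link 1: phi[1] = 85 + 105 = 190 deg
  cos(190 deg) = -0.9848, sin(190 deg) = -0.1736
  joint[2] = (0.8628, 9.8623) + 11.9 * (-0.9848, -0.1736) = (0.8628 + -11.7192, 9.8623 + -2.0664) = (-10.8564, 7.7959)
End effector: (-10.8564, 7.7959)

Answer: -10.8564 7.7959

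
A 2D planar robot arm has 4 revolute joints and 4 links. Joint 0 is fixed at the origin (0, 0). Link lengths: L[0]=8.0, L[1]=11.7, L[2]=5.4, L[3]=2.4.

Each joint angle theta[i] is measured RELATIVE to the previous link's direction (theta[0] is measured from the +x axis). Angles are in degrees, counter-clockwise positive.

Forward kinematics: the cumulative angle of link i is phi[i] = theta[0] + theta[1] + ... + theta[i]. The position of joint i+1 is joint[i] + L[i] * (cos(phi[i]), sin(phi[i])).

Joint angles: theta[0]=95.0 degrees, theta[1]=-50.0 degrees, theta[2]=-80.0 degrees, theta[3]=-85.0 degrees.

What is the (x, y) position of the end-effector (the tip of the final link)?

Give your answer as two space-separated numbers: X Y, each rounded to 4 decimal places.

Answer: 10.7993 11.0669

Derivation:
joint[0] = (0.0000, 0.0000)  (base)
link 0: phi[0] = 95 = 95 deg
  cos(95 deg) = -0.0872, sin(95 deg) = 0.9962
  joint[1] = (0.0000, 0.0000) + 8 * (-0.0872, 0.9962) = (0.0000 + -0.6972, 0.0000 + 7.9696) = (-0.6972, 7.9696)
link 1: phi[1] = 95 + -50 = 45 deg
  cos(45 deg) = 0.7071, sin(45 deg) = 0.7071
  joint[2] = (-0.6972, 7.9696) + 11.7 * (0.7071, 0.7071) = (-0.6972 + 8.2731, 7.9696 + 8.2731) = (7.5759, 16.2427)
link 2: phi[2] = 95 + -50 + -80 = -35 deg
  cos(-35 deg) = 0.8192, sin(-35 deg) = -0.5736
  joint[3] = (7.5759, 16.2427) + 5.4 * (0.8192, -0.5736) = (7.5759 + 4.4234, 16.2427 + -3.0973) = (11.9993, 13.1454)
link 3: phi[3] = 95 + -50 + -80 + -85 = -120 deg
  cos(-120 deg) = -0.5000, sin(-120 deg) = -0.8660
  joint[4] = (11.9993, 13.1454) + 2.4 * (-0.5000, -0.8660) = (11.9993 + -1.2000, 13.1454 + -2.0785) = (10.7993, 11.0669)
End effector: (10.7993, 11.0669)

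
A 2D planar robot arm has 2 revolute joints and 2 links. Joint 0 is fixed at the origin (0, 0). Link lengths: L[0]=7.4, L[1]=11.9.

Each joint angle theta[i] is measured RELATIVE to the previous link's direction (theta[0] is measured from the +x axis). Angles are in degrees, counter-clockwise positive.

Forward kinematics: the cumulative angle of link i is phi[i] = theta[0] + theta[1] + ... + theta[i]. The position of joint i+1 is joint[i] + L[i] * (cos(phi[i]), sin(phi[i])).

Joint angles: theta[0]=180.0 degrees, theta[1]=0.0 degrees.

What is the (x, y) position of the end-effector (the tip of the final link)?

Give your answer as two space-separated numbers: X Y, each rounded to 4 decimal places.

joint[0] = (0.0000, 0.0000)  (base)
link 0: phi[0] = 180 = 180 deg
  cos(180 deg) = -1.0000, sin(180 deg) = 0.0000
  joint[1] = (0.0000, 0.0000) + 7.4 * (-1.0000, 0.0000) = (0.0000 + -7.4000, 0.0000 + 0.0000) = (-7.4000, 0.0000)
link 1: phi[1] = 180 + 0 = 180 deg
  cos(180 deg) = -1.0000, sin(180 deg) = 0.0000
  joint[2] = (-7.4000, 0.0000) + 11.9 * (-1.0000, 0.0000) = (-7.4000 + -11.9000, 0.0000 + 0.0000) = (-19.3000, 0.0000)
End effector: (-19.3000, 0.0000)

Answer: -19.3000 0.0000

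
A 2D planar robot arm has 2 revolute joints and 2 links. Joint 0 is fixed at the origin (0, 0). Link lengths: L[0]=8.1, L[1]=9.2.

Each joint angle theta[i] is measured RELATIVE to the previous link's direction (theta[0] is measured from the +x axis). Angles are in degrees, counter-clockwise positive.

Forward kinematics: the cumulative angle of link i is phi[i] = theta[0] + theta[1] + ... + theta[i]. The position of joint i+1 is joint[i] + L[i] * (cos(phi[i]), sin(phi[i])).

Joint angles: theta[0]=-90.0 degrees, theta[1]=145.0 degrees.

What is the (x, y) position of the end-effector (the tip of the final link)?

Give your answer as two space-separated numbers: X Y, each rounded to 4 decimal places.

Answer: 5.2769 -0.5638

Derivation:
joint[0] = (0.0000, 0.0000)  (base)
link 0: phi[0] = -90 = -90 deg
  cos(-90 deg) = 0.0000, sin(-90 deg) = -1.0000
  joint[1] = (0.0000, 0.0000) + 8.1 * (0.0000, -1.0000) = (0.0000 + 0.0000, 0.0000 + -8.1000) = (0.0000, -8.1000)
link 1: phi[1] = -90 + 145 = 55 deg
  cos(55 deg) = 0.5736, sin(55 deg) = 0.8192
  joint[2] = (0.0000, -8.1000) + 9.2 * (0.5736, 0.8192) = (0.0000 + 5.2769, -8.1000 + 7.5362) = (5.2769, -0.5638)
End effector: (5.2769, -0.5638)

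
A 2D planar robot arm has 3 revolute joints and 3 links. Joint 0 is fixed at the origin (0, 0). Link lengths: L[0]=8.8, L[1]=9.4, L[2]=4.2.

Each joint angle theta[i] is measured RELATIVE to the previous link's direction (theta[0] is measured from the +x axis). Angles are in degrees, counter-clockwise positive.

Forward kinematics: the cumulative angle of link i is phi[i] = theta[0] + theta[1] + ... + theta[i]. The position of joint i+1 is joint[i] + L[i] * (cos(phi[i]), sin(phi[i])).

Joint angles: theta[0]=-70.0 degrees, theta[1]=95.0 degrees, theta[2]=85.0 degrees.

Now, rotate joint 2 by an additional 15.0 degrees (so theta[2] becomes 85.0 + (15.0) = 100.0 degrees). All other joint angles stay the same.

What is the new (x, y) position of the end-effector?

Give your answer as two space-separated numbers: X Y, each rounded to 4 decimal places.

joint[0] = (0.0000, 0.0000)  (base)
link 0: phi[0] = -70 = -70 deg
  cos(-70 deg) = 0.3420, sin(-70 deg) = -0.9397
  joint[1] = (0.0000, 0.0000) + 8.8 * (0.3420, -0.9397) = (0.0000 + 3.0098, 0.0000 + -8.2693) = (3.0098, -8.2693)
link 1: phi[1] = -70 + 95 = 25 deg
  cos(25 deg) = 0.9063, sin(25 deg) = 0.4226
  joint[2] = (3.0098, -8.2693) + 9.4 * (0.9063, 0.4226) = (3.0098 + 8.5193, -8.2693 + 3.9726) = (11.5291, -4.2967)
link 2: phi[2] = -70 + 95 + 100 = 125 deg
  cos(125 deg) = -0.5736, sin(125 deg) = 0.8192
  joint[3] = (11.5291, -4.2967) + 4.2 * (-0.5736, 0.8192) = (11.5291 + -2.4090, -4.2967 + 3.4404) = (9.1200, -0.8562)
End effector: (9.1200, -0.8562)

Answer: 9.1200 -0.8562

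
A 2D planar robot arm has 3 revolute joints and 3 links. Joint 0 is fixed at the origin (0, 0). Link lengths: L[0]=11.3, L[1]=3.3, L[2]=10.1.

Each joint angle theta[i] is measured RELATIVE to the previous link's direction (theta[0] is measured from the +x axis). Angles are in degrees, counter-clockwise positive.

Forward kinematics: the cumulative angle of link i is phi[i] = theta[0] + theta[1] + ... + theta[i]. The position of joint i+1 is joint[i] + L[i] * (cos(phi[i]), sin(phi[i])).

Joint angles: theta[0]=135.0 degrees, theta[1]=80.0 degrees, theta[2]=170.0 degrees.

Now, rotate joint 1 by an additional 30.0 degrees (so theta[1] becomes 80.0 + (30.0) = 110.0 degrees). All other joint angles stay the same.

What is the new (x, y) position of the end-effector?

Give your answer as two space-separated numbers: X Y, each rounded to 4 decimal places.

Answer: -3.5918 13.2729

Derivation:
joint[0] = (0.0000, 0.0000)  (base)
link 0: phi[0] = 135 = 135 deg
  cos(135 deg) = -0.7071, sin(135 deg) = 0.7071
  joint[1] = (0.0000, 0.0000) + 11.3 * (-0.7071, 0.7071) = (0.0000 + -7.9903, 0.0000 + 7.9903) = (-7.9903, 7.9903)
link 1: phi[1] = 135 + 110 = 245 deg
  cos(245 deg) = -0.4226, sin(245 deg) = -0.9063
  joint[2] = (-7.9903, 7.9903) + 3.3 * (-0.4226, -0.9063) = (-7.9903 + -1.3946, 7.9903 + -2.9908) = (-9.3849, 4.9995)
link 2: phi[2] = 135 + 110 + 170 = 415 deg
  cos(415 deg) = 0.5736, sin(415 deg) = 0.8192
  joint[3] = (-9.3849, 4.9995) + 10.1 * (0.5736, 0.8192) = (-9.3849 + 5.7931, 4.9995 + 8.2734) = (-3.5918, 13.2729)
End effector: (-3.5918, 13.2729)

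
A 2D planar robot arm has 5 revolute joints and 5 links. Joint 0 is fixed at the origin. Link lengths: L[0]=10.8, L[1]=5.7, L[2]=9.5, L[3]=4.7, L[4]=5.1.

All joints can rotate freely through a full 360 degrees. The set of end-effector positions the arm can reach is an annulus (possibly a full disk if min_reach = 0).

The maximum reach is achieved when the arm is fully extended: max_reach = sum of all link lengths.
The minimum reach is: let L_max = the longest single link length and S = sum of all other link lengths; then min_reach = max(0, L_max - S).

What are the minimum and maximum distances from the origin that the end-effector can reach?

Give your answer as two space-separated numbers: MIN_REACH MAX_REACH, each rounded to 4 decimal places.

Link lengths: [10.8, 5.7, 9.5, 4.7, 5.1]
max_reach = 10.8 + 5.7 + 9.5 + 4.7 + 5.1 = 35.8
L_max = max([10.8, 5.7, 9.5, 4.7, 5.1]) = 10.8
S (sum of others) = 35.8 - 10.8 = 25
min_reach = max(0, 10.8 - 25) = max(0, -14.2) = 0

Answer: 0.0000 35.8000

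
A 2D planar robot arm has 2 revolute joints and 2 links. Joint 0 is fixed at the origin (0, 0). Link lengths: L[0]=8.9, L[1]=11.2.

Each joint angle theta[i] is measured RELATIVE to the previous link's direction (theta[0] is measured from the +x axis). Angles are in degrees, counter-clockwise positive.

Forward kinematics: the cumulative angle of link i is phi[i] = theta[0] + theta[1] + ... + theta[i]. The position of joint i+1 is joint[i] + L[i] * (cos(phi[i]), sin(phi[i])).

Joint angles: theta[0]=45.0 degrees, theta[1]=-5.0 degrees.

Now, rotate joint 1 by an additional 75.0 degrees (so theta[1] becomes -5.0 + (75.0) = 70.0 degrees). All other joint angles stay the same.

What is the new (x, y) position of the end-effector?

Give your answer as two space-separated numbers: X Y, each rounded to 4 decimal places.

Answer: 1.5599 16.4439

Derivation:
joint[0] = (0.0000, 0.0000)  (base)
link 0: phi[0] = 45 = 45 deg
  cos(45 deg) = 0.7071, sin(45 deg) = 0.7071
  joint[1] = (0.0000, 0.0000) + 8.9 * (0.7071, 0.7071) = (0.0000 + 6.2933, 0.0000 + 6.2933) = (6.2933, 6.2933)
link 1: phi[1] = 45 + 70 = 115 deg
  cos(115 deg) = -0.4226, sin(115 deg) = 0.9063
  joint[2] = (6.2933, 6.2933) + 11.2 * (-0.4226, 0.9063) = (6.2933 + -4.7333, 6.2933 + 10.1506) = (1.5599, 16.4439)
End effector: (1.5599, 16.4439)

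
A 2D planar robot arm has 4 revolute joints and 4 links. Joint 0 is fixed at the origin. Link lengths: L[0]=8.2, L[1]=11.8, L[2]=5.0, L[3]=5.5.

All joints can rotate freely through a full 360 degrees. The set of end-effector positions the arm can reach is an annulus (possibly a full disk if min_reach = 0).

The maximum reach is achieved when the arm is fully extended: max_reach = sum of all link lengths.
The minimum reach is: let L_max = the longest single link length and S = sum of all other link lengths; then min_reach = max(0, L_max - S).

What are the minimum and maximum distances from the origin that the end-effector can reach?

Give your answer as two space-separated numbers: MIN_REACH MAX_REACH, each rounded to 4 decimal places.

Link lengths: [8.2, 11.8, 5.0, 5.5]
max_reach = 8.2 + 11.8 + 5 + 5.5 = 30.5
L_max = max([8.2, 11.8, 5.0, 5.5]) = 11.8
S (sum of others) = 30.5 - 11.8 = 18.7
min_reach = max(0, 11.8 - 18.7) = max(0, -6.9) = 0

Answer: 0.0000 30.5000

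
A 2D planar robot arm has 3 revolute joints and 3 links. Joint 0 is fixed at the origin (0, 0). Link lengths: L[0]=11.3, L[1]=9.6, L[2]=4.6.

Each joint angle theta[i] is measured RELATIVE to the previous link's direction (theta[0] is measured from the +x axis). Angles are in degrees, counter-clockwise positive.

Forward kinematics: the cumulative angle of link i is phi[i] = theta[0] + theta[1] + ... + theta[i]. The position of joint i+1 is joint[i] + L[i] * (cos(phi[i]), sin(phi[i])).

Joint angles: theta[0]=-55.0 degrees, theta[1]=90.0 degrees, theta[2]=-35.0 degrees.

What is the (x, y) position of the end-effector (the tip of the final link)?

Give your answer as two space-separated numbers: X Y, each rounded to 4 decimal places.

joint[0] = (0.0000, 0.0000)  (base)
link 0: phi[0] = -55 = -55 deg
  cos(-55 deg) = 0.5736, sin(-55 deg) = -0.8192
  joint[1] = (0.0000, 0.0000) + 11.3 * (0.5736, -0.8192) = (0.0000 + 6.4814, 0.0000 + -9.2564) = (6.4814, -9.2564)
link 1: phi[1] = -55 + 90 = 35 deg
  cos(35 deg) = 0.8192, sin(35 deg) = 0.5736
  joint[2] = (6.4814, -9.2564) + 9.6 * (0.8192, 0.5736) = (6.4814 + 7.8639, -9.2564 + 5.5063) = (14.3453, -3.7501)
link 2: phi[2] = -55 + 90 + -35 = 0 deg
  cos(0 deg) = 1.0000, sin(0 deg) = 0.0000
  joint[3] = (14.3453, -3.7501) + 4.6 * (1.0000, 0.0000) = (14.3453 + 4.6000, -3.7501 + 0.0000) = (18.9453, -3.7501)
End effector: (18.9453, -3.7501)

Answer: 18.9453 -3.7501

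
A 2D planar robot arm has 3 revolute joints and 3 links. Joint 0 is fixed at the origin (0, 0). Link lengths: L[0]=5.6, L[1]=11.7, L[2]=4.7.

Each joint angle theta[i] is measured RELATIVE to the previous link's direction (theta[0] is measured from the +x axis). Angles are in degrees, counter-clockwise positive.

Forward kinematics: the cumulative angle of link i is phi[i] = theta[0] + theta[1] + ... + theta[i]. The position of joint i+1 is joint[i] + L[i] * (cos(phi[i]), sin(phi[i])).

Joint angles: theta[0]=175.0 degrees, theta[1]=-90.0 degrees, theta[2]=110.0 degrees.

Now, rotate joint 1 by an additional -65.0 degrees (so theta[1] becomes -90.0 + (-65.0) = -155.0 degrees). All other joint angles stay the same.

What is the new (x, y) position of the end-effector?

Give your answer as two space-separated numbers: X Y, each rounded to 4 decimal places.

joint[0] = (0.0000, 0.0000)  (base)
link 0: phi[0] = 175 = 175 deg
  cos(175 deg) = -0.9962, sin(175 deg) = 0.0872
  joint[1] = (0.0000, 0.0000) + 5.6 * (-0.9962, 0.0872) = (0.0000 + -5.5787, 0.0000 + 0.4881) = (-5.5787, 0.4881)
link 1: phi[1] = 175 + -155 = 20 deg
  cos(20 deg) = 0.9397, sin(20 deg) = 0.3420
  joint[2] = (-5.5787, 0.4881) + 11.7 * (0.9397, 0.3420) = (-5.5787 + 10.9944, 0.4881 + 4.0016) = (5.4157, 4.4897)
link 2: phi[2] = 175 + -155 + 110 = 130 deg
  cos(130 deg) = -0.6428, sin(130 deg) = 0.7660
  joint[3] = (5.4157, 4.4897) + 4.7 * (-0.6428, 0.7660) = (5.4157 + -3.0211, 4.4897 + 3.6004) = (2.3946, 8.0901)
End effector: (2.3946, 8.0901)

Answer: 2.3946 8.0901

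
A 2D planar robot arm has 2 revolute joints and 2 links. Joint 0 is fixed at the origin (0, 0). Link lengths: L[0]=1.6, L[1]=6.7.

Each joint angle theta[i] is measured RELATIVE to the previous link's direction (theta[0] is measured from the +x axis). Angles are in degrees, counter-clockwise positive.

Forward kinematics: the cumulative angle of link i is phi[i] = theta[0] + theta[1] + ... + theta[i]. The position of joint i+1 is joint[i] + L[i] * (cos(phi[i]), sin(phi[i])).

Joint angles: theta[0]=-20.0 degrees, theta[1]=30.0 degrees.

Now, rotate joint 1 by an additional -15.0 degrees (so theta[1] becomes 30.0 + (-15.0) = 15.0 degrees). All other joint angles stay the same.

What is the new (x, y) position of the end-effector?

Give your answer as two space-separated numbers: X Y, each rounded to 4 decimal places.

Answer: 8.1780 -1.1312

Derivation:
joint[0] = (0.0000, 0.0000)  (base)
link 0: phi[0] = -20 = -20 deg
  cos(-20 deg) = 0.9397, sin(-20 deg) = -0.3420
  joint[1] = (0.0000, 0.0000) + 1.6 * (0.9397, -0.3420) = (0.0000 + 1.5035, 0.0000 + -0.5472) = (1.5035, -0.5472)
link 1: phi[1] = -20 + 15 = -5 deg
  cos(-5 deg) = 0.9962, sin(-5 deg) = -0.0872
  joint[2] = (1.5035, -0.5472) + 6.7 * (0.9962, -0.0872) = (1.5035 + 6.6745, -0.5472 + -0.5839) = (8.1780, -1.1312)
End effector: (8.1780, -1.1312)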